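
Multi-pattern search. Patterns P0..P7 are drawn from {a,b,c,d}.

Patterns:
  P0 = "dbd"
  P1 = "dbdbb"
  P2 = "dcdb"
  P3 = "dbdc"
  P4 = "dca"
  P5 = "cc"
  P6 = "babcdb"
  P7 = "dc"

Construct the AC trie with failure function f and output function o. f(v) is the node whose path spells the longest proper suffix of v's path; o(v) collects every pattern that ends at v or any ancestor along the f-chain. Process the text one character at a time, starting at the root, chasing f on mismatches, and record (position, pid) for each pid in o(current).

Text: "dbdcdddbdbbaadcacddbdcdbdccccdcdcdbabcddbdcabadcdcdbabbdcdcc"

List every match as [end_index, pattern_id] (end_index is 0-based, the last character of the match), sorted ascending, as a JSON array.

Build automaton:
Trie nodes:
  n0 'ε': b→13 c→11 d→1
  n1 'd': b→2 c→6
  n2 'db': d→3
  n3 'dbd': b→4 c→9  ←P0
  n4 'dbdb': b→5
  n5 'dbdbb': ·  ←P1
  n6 'dc': a→10 d→7  ←P7
  n7 'dcd': b→8
  n8 'dcdb': ·  ←P2
  n9 'dbdc': ·  ←P3
  n10 'dca': ·  ←P4
  n11 'c': c→12
  n12 'cc': ·  ←P5
  n13 'b': a→14
  n14 'ba': b→15
  n15 'bab': c→16
  n16 'babc': d→17
  n17 'babcd': b→18
  n18 'babcdb': ·  ←P6

Failure links (BFS by depth):
  n1('d'): parent n0 fail=0; on 'd' 0 → fail=0;  out ∅∪∅=∅
  n11('c'): parent n0 fail=0; on 'c' 0 → fail=0;  out ∅∪∅=∅
  n13('b'): parent n0 fail=0; on 'b' 0 → fail=0;  out ∅∪∅=∅
  n2('db'): parent n1 fail=0; on 'b' 0 → fail=13;  out ∅∪∅=∅
  n6('dc'): parent n1 fail=0; on 'c' 0 → fail=11;  out {7}∪∅={7}
  n12('cc'): parent n11 fail=0; on 'c' 0 → fail=11;  out {5}∪∅={5}
  n14('ba'): parent n13 fail=0; on 'a' 0 → fail=0;  out ∅∪∅=∅
  n3('dbd'): parent n2 fail=13; on 'd' 13→0 → fail=1;  out {0}∪∅={0}
  n7('dcd'): parent n6 fail=11; on 'd' 11→0 → fail=1;  out ∅∪∅=∅
  n10('dca'): parent n6 fail=11; on 'a' 11→0 → fail=0;  out {4}∪∅={4}
  n15('bab'): parent n14 fail=0; on 'b' 0 → fail=13;  out ∅∪∅=∅
  n4('dbdb'): parent n3 fail=1; on 'b' 1 → fail=2;  out ∅∪∅=∅
  n8('dcdb'): parent n7 fail=1; on 'b' 1 → fail=2;  out {2}∪∅={2}
  n9('dbdc'): parent n3 fail=1; on 'c' 1 → fail=6;  out {3}∪{7}={3,7}
  n16('babc'): parent n15 fail=13; on 'c' 13→0 → fail=11;  out ∅∪∅=∅
  n5('dbdbb'): parent n4 fail=2; on 'b' 2→13→0 → fail=13;  out {1}∪∅={1}
  n17('babcd'): parent n16 fail=11; on 'd' 11→0 → fail=1;  out ∅∪∅=∅
  n18('babcdb'): parent n17 fail=1; on 'b' 1 → fail=2;  out {6}∪∅={6}

Run:
[0] read 'd'  n0⇒n1
[1] read 'b'  n1⇒n2
[2] read 'd'  n2⇒n3  ** P0@[0:2]
[3] read 'c'  n3⇒n9  ** P3@[0:3],P7@[2:3]
[4] read 'd'  n9⇒n7 ·f
[5] read 'd'  n7⇒n1 ·f
[6] read 'd'  n1⇒n1 ·f
[7] read 'b'  n1⇒n2
[8] read 'd'  n2⇒n3  ** P0@[6:8]
[9] read 'b'  n3⇒n4
[10] read 'b'  n4⇒n5  ** P1@[6:10]
[11] read 'a'  n5⇒n14 ·f
[12] read 'a'  n14⇒n0 ·f
[13] read 'd'  n0⇒n1
[14] read 'c'  n1⇒n6  ** P7@[13:14]
[15] read 'a'  n6⇒n10  ** P4@[13:15]
[16] read 'c'  n10⇒n11 ·f
[17] read 'd'  n11⇒n1 ·f
[18] read 'd'  n1⇒n1 ·f
[19] read 'b'  n1⇒n2
[20] read 'd'  n2⇒n3  ** P0@[18:20]
[21] read 'c'  n3⇒n9  ** P3@[18:21],P7@[20:21]
[22] read 'd'  n9⇒n7 ·f
[23] read 'b'  n7⇒n8  ** P2@[20:23]
[24] read 'd'  n8⇒n3 ·f  ** P0@[22:24]
[25] read 'c'  n3⇒n9  ** P3@[22:25],P7@[24:25]
[26] read 'c'  n9⇒n12 ·f  ** P5@[25:26]
[27] read 'c'  n12⇒n12 ·f  ** P5@[26:27]
[28] read 'c'  n12⇒n12 ·f  ** P5@[27:28]
[29] read 'd'  n12⇒n1 ·f
[30] read 'c'  n1⇒n6  ** P7@[29:30]
[31] read 'd'  n6⇒n7
[32] read 'c'  n7⇒n6 ·f  ** P7@[31:32]
[33] read 'd'  n6⇒n7
[34] read 'b'  n7⇒n8  ** P2@[31:34]
[35] read 'a'  n8⇒n14 ·f
[36] read 'b'  n14⇒n15
[37] read 'c'  n15⇒n16
[38] read 'd'  n16⇒n17
[39] read 'd'  n17⇒n1 ·f
[40] read 'b'  n1⇒n2
[41] read 'd'  n2⇒n3  ** P0@[39:41]
[42] read 'c'  n3⇒n9  ** P3@[39:42],P7@[41:42]
[43] read 'a'  n9⇒n10 ·f  ** P4@[41:43]
[44] read 'b'  n10⇒n13 ·f
[45] read 'a'  n13⇒n14
[46] read 'd'  n14⇒n1 ·f
[47] read 'c'  n1⇒n6  ** P7@[46:47]
[48] read 'd'  n6⇒n7
[49] read 'c'  n7⇒n6 ·f  ** P7@[48:49]
[50] read 'd'  n6⇒n7
[51] read 'b'  n7⇒n8  ** P2@[48:51]
[52] read 'a'  n8⇒n14 ·f
[53] read 'b'  n14⇒n15
[54] read 'b'  n15⇒n13 ·f
[55] read 'd'  n13⇒n1 ·f
[56] read 'c'  n1⇒n6  ** P7@[55:56]
[57] read 'd'  n6⇒n7
[58] read 'c'  n7⇒n6 ·f  ** P7@[57:58]
[59] read 'c'  n6⇒n12 ·f  ** P5@[58:59]

All matches (sorted): [[2,0],[3,3],[3,7],[8,0],[10,1],[14,7],[15,4],[20,0],[21,3],[21,7],[23,2],[24,0],[25,3],[25,7],[26,5],[27,5],[28,5],[30,7],[32,7],[34,2],[41,0],[42,3],[42,7],[43,4],[47,7],[49,7],[51,2],[56,7],[58,7],[59,5]]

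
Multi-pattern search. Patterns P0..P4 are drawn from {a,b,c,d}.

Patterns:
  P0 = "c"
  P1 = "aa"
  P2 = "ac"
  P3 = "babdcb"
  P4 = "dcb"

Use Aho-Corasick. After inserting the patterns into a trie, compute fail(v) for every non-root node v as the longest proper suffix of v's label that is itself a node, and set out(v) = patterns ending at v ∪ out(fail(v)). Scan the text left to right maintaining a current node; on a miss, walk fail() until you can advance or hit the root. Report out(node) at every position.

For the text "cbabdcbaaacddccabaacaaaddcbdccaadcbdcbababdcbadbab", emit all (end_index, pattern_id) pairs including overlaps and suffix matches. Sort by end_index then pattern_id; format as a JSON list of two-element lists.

Construct AC machine:
Trie (insert patterns):
  0='ε' goto a→2 b→5 c→1 d→11
  1='c' goto ·  [P0 ends]
  2='a' goto a→3 c→4
  3='aa' goto ·  [P1 ends]
  4='ac' goto ·  [P2 ends]
  5='b' goto a→6
  6='ba' goto b→7
  7='bab' goto d→8
  8='babd' goto c→9
  9='babdc' goto b→10
  10='babdcb' goto ·  [P3 ends]
  11='d' goto c→12
  12='dc' goto b→13
  13='dcb' goto ·  [P4 ends]

BFS fail/out derivation:
  n1('c'): parent n0 fail=0; on 'c' 0 → fail=0;  out {0}∪∅={0}
  n2('a'): parent n0 fail=0; on 'a' 0 → fail=0;  out ∅∪∅=∅
  n5('b'): parent n0 fail=0; on 'b' 0 → fail=0;  out ∅∪∅=∅
  n11('d'): parent n0 fail=0; on 'd' 0 → fail=0;  out ∅∪∅=∅
  n3('aa'): parent n2 fail=0; on 'a' 0 → fail=2;  out {1}∪∅={1}
  n4('ac'): parent n2 fail=0; on 'c' 0 → fail=1;  out {2}∪{0}={0,2}
  n6('ba'): parent n5 fail=0; on 'a' 0 → fail=2;  out ∅∪∅=∅
  n12('dc'): parent n11 fail=0; on 'c' 0 → fail=1;  out ∅∪{0}={0}
  n7('bab'): parent n6 fail=2; on 'b' 2→0 → fail=5;  out ∅∪∅=∅
  n13('dcb'): parent n12 fail=1; on 'b' 1→0 → fail=5;  out {4}∪∅={4}
  n8('babd'): parent n7 fail=5; on 'd' 5→0 → fail=11;  out ∅∪∅=∅
  n9('babdc'): parent n8 fail=11; on 'c' 11 → fail=12;  out ∅∪{0}={0}
  n10('babdcb'): parent n9 fail=12; on 'b' 12 → fail=13;  out {3}∪{4}={3,4}

Run:
pos 0 'c': at 1  ** P0@[0:0]
pos 1 'b': at 5 (fail-walked)
pos 2 'a': at 6
pos 3 'b': at 7
pos 4 'd': at 8
pos 5 'c': at 9  ** P0@[5:5]
pos 6 'b': at 10  ** P3@[1:6],P4@[4:6]
pos 7 'a': at 6 (fail-walked)
pos 8 'a': at 3 (fail-walked)  ** P1@[7:8]
pos 9 'a': at 3 (fail-walked)  ** P1@[8:9]
pos 10 'c': at 4 (fail-walked)  ** P0@[10:10],P2@[9:10]
pos 11 'd': at 11 (fail-walked)
pos 12 'd': at 11 (fail-walked)
pos 13 'c': at 12  ** P0@[13:13]
pos 14 'c': at 1 (fail-walked)  ** P0@[14:14]
pos 15 'a': at 2 (fail-walked)
pos 16 'b': at 5 (fail-walked)
pos 17 'a': at 6
pos 18 'a': at 3 (fail-walked)  ** P1@[17:18]
pos 19 'c': at 4 (fail-walked)  ** P0@[19:19],P2@[18:19]
pos 20 'a': at 2 (fail-walked)
pos 21 'a': at 3  ** P1@[20:21]
pos 22 'a': at 3 (fail-walked)  ** P1@[21:22]
pos 23 'd': at 11 (fail-walked)
pos 24 'd': at 11 (fail-walked)
pos 25 'c': at 12  ** P0@[25:25]
pos 26 'b': at 13  ** P4@[24:26]
pos 27 'd': at 11 (fail-walked)
pos 28 'c': at 12  ** P0@[28:28]
pos 29 'c': at 1 (fail-walked)  ** P0@[29:29]
pos 30 'a': at 2 (fail-walked)
pos 31 'a': at 3  ** P1@[30:31]
pos 32 'd': at 11 (fail-walked)
pos 33 'c': at 12  ** P0@[33:33]
pos 34 'b': at 13  ** P4@[32:34]
pos 35 'd': at 11 (fail-walked)
pos 36 'c': at 12  ** P0@[36:36]
pos 37 'b': at 13  ** P4@[35:37]
pos 38 'a': at 6 (fail-walked)
pos 39 'b': at 7
pos 40 'a': at 6 (fail-walked)
pos 41 'b': at 7
pos 42 'd': at 8
pos 43 'c': at 9  ** P0@[43:43]
pos 44 'b': at 10  ** P3@[39:44],P4@[42:44]
pos 45 'a': at 6 (fail-walked)
pos 46 'd': at 11 (fail-walked)
pos 47 'b': at 5 (fail-walked)
pos 48 'a': at 6
pos 49 'b': at 7

Matches: [[0,0],[5,0],[6,3],[6,4],[8,1],[9,1],[10,0],[10,2],[13,0],[14,0],[18,1],[19,0],[19,2],[21,1],[22,1],[25,0],[26,4],[28,0],[29,0],[31,1],[33,0],[34,4],[36,0],[37,4],[43,0],[44,3],[44,4]]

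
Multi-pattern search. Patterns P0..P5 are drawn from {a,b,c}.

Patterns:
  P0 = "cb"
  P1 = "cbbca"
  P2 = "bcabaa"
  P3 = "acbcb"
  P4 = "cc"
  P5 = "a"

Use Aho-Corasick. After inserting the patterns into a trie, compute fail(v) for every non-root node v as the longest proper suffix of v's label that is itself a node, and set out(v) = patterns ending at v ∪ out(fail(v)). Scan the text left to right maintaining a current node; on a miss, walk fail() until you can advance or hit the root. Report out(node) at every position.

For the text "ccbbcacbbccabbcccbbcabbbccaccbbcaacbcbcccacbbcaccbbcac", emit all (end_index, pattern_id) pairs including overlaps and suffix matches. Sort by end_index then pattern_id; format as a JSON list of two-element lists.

Construct AC machine:
Trie nodes:
  0='ε' goto a→12 b→6 c→1
  1='c' goto b→2 c→17
  2='cb' goto b→3  [P0 ends]
  3='cbb' goto c→4
  4='cbbc' goto a→5
  5='cbbca' goto ·  [P1 ends]
  6='b' goto c→7
  7='bc' goto a→8
  8='bca' goto b→9
  9='bcab' goto a→10
  10='bcaba' goto a→11
  11='bcabaa' goto ·  [P2 ends]
  12='a' goto c→13  [P5 ends]
  13='ac' goto b→14
  14='acb' goto c→15
  15='acbc' goto b→16
  16='acbcb' goto ·  [P3 ends]
  17='cc' goto ·  [P4 ends]

Failure links (BFS by depth):
  fail(1) 'c': from fail(0)=0 chase 'c': 0 ⇒ 0;  out=∅∪out(0)=∅
  fail(6) 'b': from fail(0)=0 chase 'b': 0 ⇒ 0;  out=∅∪out(0)=∅
  fail(12) 'a': from fail(0)=0 chase 'a': 0 ⇒ 0;  out={5}∪out(0)={5}
  fail(2) 'cb': from fail(1)=0 chase 'b': 0 ⇒ 6;  out={0}∪out(6)={0}
  fail(7) 'bc': from fail(6)=0 chase 'c': 0 ⇒ 1;  out=∅∪out(1)=∅
  fail(13) 'ac': from fail(12)=0 chase 'c': 0 ⇒ 1;  out=∅∪out(1)=∅
  fail(17) 'cc': from fail(1)=0 chase 'c': 0 ⇒ 1;  out={4}∪out(1)={4}
  fail(3) 'cbb': from fail(2)=6 chase 'b': 6→0 ⇒ 6;  out=∅∪out(6)=∅
  fail(8) 'bca': from fail(7)=1 chase 'a': 1→0 ⇒ 12;  out=∅∪out(12)={5}
  fail(14) 'acb': from fail(13)=1 chase 'b': 1 ⇒ 2;  out=∅∪out(2)={0}
  fail(4) 'cbbc': from fail(3)=6 chase 'c': 6 ⇒ 7;  out=∅∪out(7)=∅
  fail(9) 'bcab': from fail(8)=12 chase 'b': 12→0 ⇒ 6;  out=∅∪out(6)=∅
  fail(15) 'acbc': from fail(14)=2 chase 'c': 2→6 ⇒ 7;  out=∅∪out(7)=∅
  fail(5) 'cbbca': from fail(4)=7 chase 'a': 7 ⇒ 8;  out={1}∪out(8)={1,5}
  fail(10) 'bcaba': from fail(9)=6 chase 'a': 6→0 ⇒ 12;  out=∅∪out(12)={5}
  fail(16) 'acbcb': from fail(15)=7 chase 'b': 7→1 ⇒ 2;  out={3}∪out(2)={0,3}
  fail(11) 'bcabaa': from fail(10)=12 chase 'a': 12→0 ⇒ 12;  out={2}∪out(12)={2,5}

Text stream:
[0] read 'c'  n0⇒n1
[1] read 'c'  n1⇒n17  ** P4@[0:1]
[2] read 'b'  n17⇒n2 (via fail)  ** P0@[1:2]
[3] read 'b'  n2⇒n3
[4] read 'c'  n3⇒n4
[5] read 'a'  n4⇒n5  ** P1@[1:5],P5@[5:5]
[6] read 'c'  n5⇒n13 (via fail)
[7] read 'b'  n13⇒n14  ** P0@[6:7]
[8] read 'b'  n14⇒n3 (via fail)
[9] read 'c'  n3⇒n4
[10] read 'c'  n4⇒n17 (via fail)  ** P4@[9:10]
[11] read 'a'  n17⇒n12 (via fail)  ** P5@[11:11]
[12] read 'b'  n12⇒n6 (via fail)
[13] read 'b'  n6⇒n6 (via fail)
[14] read 'c'  n6⇒n7
[15] read 'c'  n7⇒n17 (via fail)  ** P4@[14:15]
[16] read 'c'  n17⇒n17 (via fail)  ** P4@[15:16]
[17] read 'b'  n17⇒n2 (via fail)  ** P0@[16:17]
[18] read 'b'  n2⇒n3
[19] read 'c'  n3⇒n4
[20] read 'a'  n4⇒n5  ** P1@[16:20],P5@[20:20]
[21] read 'b'  n5⇒n9 (via fail)
[22] read 'b'  n9⇒n6 (via fail)
[23] read 'b'  n6⇒n6 (via fail)
[24] read 'c'  n6⇒n7
[25] read 'c'  n7⇒n17 (via fail)  ** P4@[24:25]
[26] read 'a'  n17⇒n12 (via fail)  ** P5@[26:26]
[27] read 'c'  n12⇒n13
[28] read 'c'  n13⇒n17 (via fail)  ** P4@[27:28]
[29] read 'b'  n17⇒n2 (via fail)  ** P0@[28:29]
[30] read 'b'  n2⇒n3
[31] read 'c'  n3⇒n4
[32] read 'a'  n4⇒n5  ** P1@[28:32],P5@[32:32]
[33] read 'a'  n5⇒n12 (via fail)  ** P5@[33:33]
[34] read 'c'  n12⇒n13
[35] read 'b'  n13⇒n14  ** P0@[34:35]
[36] read 'c'  n14⇒n15
[37] read 'b'  n15⇒n16  ** P0@[36:37],P3@[33:37]
[38] read 'c'  n16⇒n7 (via fail)
[39] read 'c'  n7⇒n17 (via fail)  ** P4@[38:39]
[40] read 'c'  n17⇒n17 (via fail)  ** P4@[39:40]
[41] read 'a'  n17⇒n12 (via fail)  ** P5@[41:41]
[42] read 'c'  n12⇒n13
[43] read 'b'  n13⇒n14  ** P0@[42:43]
[44] read 'b'  n14⇒n3 (via fail)
[45] read 'c'  n3⇒n4
[46] read 'a'  n4⇒n5  ** P1@[42:46],P5@[46:46]
[47] read 'c'  n5⇒n13 (via fail)
[48] read 'c'  n13⇒n17 (via fail)  ** P4@[47:48]
[49] read 'b'  n17⇒n2 (via fail)  ** P0@[48:49]
[50] read 'b'  n2⇒n3
[51] read 'c'  n3⇒n4
[52] read 'a'  n4⇒n5  ** P1@[48:52],P5@[52:52]
[53] read 'c'  n5⇒n13 (via fail)

All matches (sorted): [[1,4],[2,0],[5,1],[5,5],[7,0],[10,4],[11,5],[15,4],[16,4],[17,0],[20,1],[20,5],[25,4],[26,5],[28,4],[29,0],[32,1],[32,5],[33,5],[35,0],[37,0],[37,3],[39,4],[40,4],[41,5],[43,0],[46,1],[46,5],[48,4],[49,0],[52,1],[52,5]]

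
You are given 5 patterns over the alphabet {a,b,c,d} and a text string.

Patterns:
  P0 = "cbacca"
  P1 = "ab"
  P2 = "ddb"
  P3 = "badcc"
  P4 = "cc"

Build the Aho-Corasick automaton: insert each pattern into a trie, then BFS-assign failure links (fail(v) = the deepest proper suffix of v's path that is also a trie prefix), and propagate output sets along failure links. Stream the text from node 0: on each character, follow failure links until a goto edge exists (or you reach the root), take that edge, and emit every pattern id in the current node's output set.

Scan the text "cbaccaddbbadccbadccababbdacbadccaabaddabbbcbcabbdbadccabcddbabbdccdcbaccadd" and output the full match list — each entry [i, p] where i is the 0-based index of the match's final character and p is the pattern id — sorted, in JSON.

Build automaton:
Trie (insert patterns):
  0='ε' goto a→7 b→12 c→1 d→9
  1='c' goto b→2 c→17
  2='cb' goto a→3
  3='cba' goto c→4
  4='cbac' goto c→5
  5='cbacc' goto a→6
  6='cbacca' goto ·  ←P0
  7='a' goto b→8
  8='ab' goto ·  ←P1
  9='d' goto d→10
  10='dd' goto b→11
  11='ddb' goto ·  ←P2
  12='b' goto a→13
  13='ba' goto d→14
  14='bad' goto c→15
  15='badc' goto c→16
  16='badcc' goto ·  ←P3
  17='cc' goto ·  ←P4

Failure links (BFS by depth):
  n1('c'): parent n0 fail=0; on 'c' 0 → fail=0;  out ∅∪∅=∅
  n7('a'): parent n0 fail=0; on 'a' 0 → fail=0;  out ∅∪∅=∅
  n9('d'): parent n0 fail=0; on 'd' 0 → fail=0;  out ∅∪∅=∅
  n12('b'): parent n0 fail=0; on 'b' 0 → fail=0;  out ∅∪∅=∅
  n2('cb'): parent n1 fail=0; on 'b' 0 → fail=12;  out ∅∪∅=∅
  n8('ab'): parent n7 fail=0; on 'b' 0 → fail=12;  out {1}∪∅={1}
  n10('dd'): parent n9 fail=0; on 'd' 0 → fail=9;  out ∅∪∅=∅
  n13('ba'): parent n12 fail=0; on 'a' 0 → fail=7;  out ∅∪∅=∅
  n17('cc'): parent n1 fail=0; on 'c' 0 → fail=1;  out {4}∪∅={4}
  n3('cba'): parent n2 fail=12; on 'a' 12 → fail=13;  out ∅∪∅=∅
  n11('ddb'): parent n10 fail=9; on 'b' 9→0 → fail=12;  out {2}∪∅={2}
  n14('bad'): parent n13 fail=7; on 'd' 7→0 → fail=9;  out ∅∪∅=∅
  n4('cbac'): parent n3 fail=13; on 'c' 13→7→0 → fail=1;  out ∅∪∅=∅
  n15('badc'): parent n14 fail=9; on 'c' 9→0 → fail=1;  out ∅∪∅=∅
  n5('cbacc'): parent n4 fail=1; on 'c' 1 → fail=17;  out ∅∪{4}={4}
  n16('badcc'): parent n15 fail=1; on 'c' 1 → fail=17;  out {3}∪{4}={3,4}
  n6('cbacca'): parent n5 fail=17; on 'a' 17→1→0 → fail=7;  out {0}∪∅={0}

Scan:
pos 0 'c': at 1
pos 1 'b': at 2
pos 2 'a': at 3
pos 3 'c': at 4
pos 4 'c': at 5  emit P4@[3:4]
pos 5 'a': at 6  emit P0@[0:5]
pos 6 'd': at 9 (fail-walked)
pos 7 'd': at 10
pos 8 'b': at 11  emit P2@[6:8]
pos 9 'b': at 12 (fail-walked)
pos 10 'a': at 13
pos 11 'd': at 14
pos 12 'c': at 15
pos 13 'c': at 16  emit P3@[9:13],P4@[12:13]
pos 14 'b': at 2 (fail-walked)
pos 15 'a': at 3
pos 16 'd': at 14 (fail-walked)
pos 17 'c': at 15
pos 18 'c': at 16  emit P3@[14:18],P4@[17:18]
pos 19 'a': at 7 (fail-walked)
pos 20 'b': at 8  emit P1@[19:20]
pos 21 'a': at 13 (fail-walked)
pos 22 'b': at 8 (fail-walked)  emit P1@[21:22]
pos 23 'b': at 12 (fail-walked)
pos 24 'd': at 9 (fail-walked)
pos 25 'a': at 7 (fail-walked)
pos 26 'c': at 1 (fail-walked)
pos 27 'b': at 2
pos 28 'a': at 3
pos 29 'd': at 14 (fail-walked)
pos 30 'c': at 15
pos 31 'c': at 16  emit P3@[27:31],P4@[30:31]
pos 32 'a': at 7 (fail-walked)
pos 33 'a': at 7 (fail-walked)
pos 34 'b': at 8  emit P1@[33:34]
pos 35 'a': at 13 (fail-walked)
pos 36 'd': at 14
pos 37 'd': at 10 (fail-walked)
pos 38 'a': at 7 (fail-walked)
pos 39 'b': at 8  emit P1@[38:39]
pos 40 'b': at 12 (fail-walked)
pos 41 'b': at 12 (fail-walked)
pos 42 'c': at 1 (fail-walked)
pos 43 'b': at 2
pos 44 'c': at 1 (fail-walked)
pos 45 'a': at 7 (fail-walked)
pos 46 'b': at 8  emit P1@[45:46]
pos 47 'b': at 12 (fail-walked)
pos 48 'd': at 9 (fail-walked)
pos 49 'b': at 12 (fail-walked)
pos 50 'a': at 13
pos 51 'd': at 14
pos 52 'c': at 15
pos 53 'c': at 16  emit P3@[49:53],P4@[52:53]
pos 54 'a': at 7 (fail-walked)
pos 55 'b': at 8  emit P1@[54:55]
pos 56 'c': at 1 (fail-walked)
pos 57 'd': at 9 (fail-walked)
pos 58 'd': at 10
pos 59 'b': at 11  emit P2@[57:59]
pos 60 'a': at 13 (fail-walked)
pos 61 'b': at 8 (fail-walked)  emit P1@[60:61]
pos 62 'b': at 12 (fail-walked)
pos 63 'd': at 9 (fail-walked)
pos 64 'c': at 1 (fail-walked)
pos 65 'c': at 17  emit P4@[64:65]
pos 66 'd': at 9 (fail-walked)
pos 67 'c': at 1 (fail-walked)
pos 68 'b': at 2
pos 69 'a': at 3
pos 70 'c': at 4
pos 71 'c': at 5  emit P4@[70:71]
pos 72 'a': at 6  emit P0@[67:72]
pos 73 'd': at 9 (fail-walked)
pos 74 'd': at 10

All matches (sorted): [[4,4],[5,0],[8,2],[13,3],[13,4],[18,3],[18,4],[20,1],[22,1],[31,3],[31,4],[34,1],[39,1],[46,1],[53,3],[53,4],[55,1],[59,2],[61,1],[65,4],[71,4],[72,0]]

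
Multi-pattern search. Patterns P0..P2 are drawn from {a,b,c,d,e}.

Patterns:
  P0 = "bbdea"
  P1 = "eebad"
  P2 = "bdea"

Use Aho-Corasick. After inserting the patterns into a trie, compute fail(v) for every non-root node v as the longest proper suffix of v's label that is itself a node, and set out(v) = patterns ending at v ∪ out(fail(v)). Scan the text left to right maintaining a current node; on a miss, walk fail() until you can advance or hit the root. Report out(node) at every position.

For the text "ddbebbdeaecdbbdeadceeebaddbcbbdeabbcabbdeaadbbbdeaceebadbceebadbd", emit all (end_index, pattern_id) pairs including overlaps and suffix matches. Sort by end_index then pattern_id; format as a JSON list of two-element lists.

Construct AC machine:
Trie nodes:
  n0 'ε': b→1 e→6
  n1 'b': b→2 d→11
  n2 'bb': d→3
  n3 'bbd': e→4
  n4 'bbde': a→5
  n5 'bbdea': ·  [P0 ends]
  n6 'e': e→7
  n7 'ee': b→8
  n8 'eeb': a→9
  n9 'eeba': d→10
  n10 'eebad': ·  [P1 ends]
  n11 'bd': e→12
  n12 'bde': a→13
  n13 'bdea': ·  [P2 ends]

Failure links (BFS by depth):
  n1('b'): parent n0 fail=0; on 'b' 0 → fail=0;  out ∅∪∅=∅
  n6('e'): parent n0 fail=0; on 'e' 0 → fail=0;  out ∅∪∅=∅
  n2('bb'): parent n1 fail=0; on 'b' 0 → fail=1;  out ∅∪∅=∅
  n7('ee'): parent n6 fail=0; on 'e' 0 → fail=6;  out ∅∪∅=∅
  n11('bd'): parent n1 fail=0; on 'd' 0 → fail=0;  out ∅∪∅=∅
  n3('bbd'): parent n2 fail=1; on 'd' 1 → fail=11;  out ∅∪∅=∅
  n8('eeb'): parent n7 fail=6; on 'b' 6→0 → fail=1;  out ∅∪∅=∅
  n12('bde'): parent n11 fail=0; on 'e' 0 → fail=6;  out ∅∪∅=∅
  n4('bbde'): parent n3 fail=11; on 'e' 11 → fail=12;  out ∅∪∅=∅
  n9('eeba'): parent n8 fail=1; on 'a' 1→0 → fail=0;  out ∅∪∅=∅
  n13('bdea'): parent n12 fail=6; on 'a' 6→0 → fail=0;  out {2}∪∅={2}
  n5('bbdea'): parent n4 fail=12; on 'a' 12 → fail=13;  out {0}∪{2}={0,2}
  n10('eebad'): parent n9 fail=0; on 'd' 0 → fail=0;  out {1}∪∅={1}

Text stream:
pos 0 'd': at 0
pos 1 'd': at 0
pos 2 'b': at 1
pos 3 'e': at 6 (via fail)
pos 4 'b': at 1 (via fail)
pos 5 'b': at 2
pos 6 'd': at 3
pos 7 'e': at 4
pos 8 'a': at 5  ** P0@[4:8],P2@[5:8]
pos 9 'e': at 6 (via fail)
pos 10 'c': at 0 (via fail)
pos 11 'd': at 0
pos 12 'b': at 1
pos 13 'b': at 2
pos 14 'd': at 3
pos 15 'e': at 4
pos 16 'a': at 5  ** P0@[12:16],P2@[13:16]
pos 17 'd': at 0 (via fail)
pos 18 'c': at 0
pos 19 'e': at 6
pos 20 'e': at 7
pos 21 'e': at 7 (via fail)
pos 22 'b': at 8
pos 23 'a': at 9
pos 24 'd': at 10  ** P1@[20:24]
pos 25 'd': at 0 (via fail)
pos 26 'b': at 1
pos 27 'c': at 0 (via fail)
pos 28 'b': at 1
pos 29 'b': at 2
pos 30 'd': at 3
pos 31 'e': at 4
pos 32 'a': at 5  ** P0@[28:32],P2@[29:32]
pos 33 'b': at 1 (via fail)
pos 34 'b': at 2
pos 35 'c': at 0 (via fail)
pos 36 'a': at 0
pos 37 'b': at 1
pos 38 'b': at 2
pos 39 'd': at 3
pos 40 'e': at 4
pos 41 'a': at 5  ** P0@[37:41],P2@[38:41]
pos 42 'a': at 0 (via fail)
pos 43 'd': at 0
pos 44 'b': at 1
pos 45 'b': at 2
pos 46 'b': at 2 (via fail)
pos 47 'd': at 3
pos 48 'e': at 4
pos 49 'a': at 5  ** P0@[45:49],P2@[46:49]
pos 50 'c': at 0 (via fail)
pos 51 'e': at 6
pos 52 'e': at 7
pos 53 'b': at 8
pos 54 'a': at 9
pos 55 'd': at 10  ** P1@[51:55]
pos 56 'b': at 1 (via fail)
pos 57 'c': at 0 (via fail)
pos 58 'e': at 6
pos 59 'e': at 7
pos 60 'b': at 8
pos 61 'a': at 9
pos 62 'd': at 10  ** P1@[58:62]
pos 63 'b': at 1 (via fail)
pos 64 'd': at 11

Result: [[8,0],[8,2],[16,0],[16,2],[24,1],[32,0],[32,2],[41,0],[41,2],[49,0],[49,2],[55,1],[62,1]]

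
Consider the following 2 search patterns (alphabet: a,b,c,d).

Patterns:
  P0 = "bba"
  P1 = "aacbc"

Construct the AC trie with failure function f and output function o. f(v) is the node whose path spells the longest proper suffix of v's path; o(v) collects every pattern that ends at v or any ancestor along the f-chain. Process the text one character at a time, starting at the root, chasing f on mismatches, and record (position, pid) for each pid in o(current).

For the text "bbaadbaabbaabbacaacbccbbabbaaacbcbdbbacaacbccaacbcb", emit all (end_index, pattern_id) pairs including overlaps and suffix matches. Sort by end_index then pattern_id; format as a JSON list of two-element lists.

Build:
Trie nodes:
  n0 'ε': a→4 b→1
  n1 'b': b→2
  n2 'bb': a→3
  n3 'bba': ·  ←P0
  n4 'a': a→5
  n5 'aa': c→6
  n6 'aac': b→7
  n7 'aacb': c→8
  n8 'aacbc': ·  ←P1

Failure links (BFS by depth):
  n1('b'): parent n0 fail=0; on 'b' 0 → fail=0;  out ∅∪∅=∅
  n4('a'): parent n0 fail=0; on 'a' 0 → fail=0;  out ∅∪∅=∅
  n2('bb'): parent n1 fail=0; on 'b' 0 → fail=1;  out ∅∪∅=∅
  n5('aa'): parent n4 fail=0; on 'a' 0 → fail=4;  out ∅∪∅=∅
  n3('bba'): parent n2 fail=1; on 'a' 1→0 → fail=4;  out {0}∪∅={0}
  n6('aac'): parent n5 fail=4; on 'c' 4→0 → fail=0;  out ∅∪∅=∅
  n7('aacb'): parent n6 fail=0; on 'b' 0 → fail=1;  out ∅∪∅=∅
  n8('aacbc'): parent n7 fail=1; on 'c' 1→0 → fail=0;  out {1}∪∅={1}

Run:
[0] read 'b'  n0⇒n1
[1] read 'b'  n1⇒n2
[2] read 'a'  n2⇒n3  → match P0@[0:2]
[3] read 'a'  n3⇒n5 (via fail)
[4] read 'd'  n5⇒n0 (via fail)
[5] read 'b'  n0⇒n1
[6] read 'a'  n1⇒n4 (via fail)
[7] read 'a'  n4⇒n5
[8] read 'b'  n5⇒n1 (via fail)
[9] read 'b'  n1⇒n2
[10] read 'a'  n2⇒n3  → match P0@[8:10]
[11] read 'a'  n3⇒n5 (via fail)
[12] read 'b'  n5⇒n1 (via fail)
[13] read 'b'  n1⇒n2
[14] read 'a'  n2⇒n3  → match P0@[12:14]
[15] read 'c'  n3⇒n0 (via fail)
[16] read 'a'  n0⇒n4
[17] read 'a'  n4⇒n5
[18] read 'c'  n5⇒n6
[19] read 'b'  n6⇒n7
[20] read 'c'  n7⇒n8  → match P1@[16:20]
[21] read 'c'  n8⇒n0 (via fail)
[22] read 'b'  n0⇒n1
[23] read 'b'  n1⇒n2
[24] read 'a'  n2⇒n3  → match P0@[22:24]
[25] read 'b'  n3⇒n1 (via fail)
[26] read 'b'  n1⇒n2
[27] read 'a'  n2⇒n3  → match P0@[25:27]
[28] read 'a'  n3⇒n5 (via fail)
[29] read 'a'  n5⇒n5 (via fail)
[30] read 'c'  n5⇒n6
[31] read 'b'  n6⇒n7
[32] read 'c'  n7⇒n8  → match P1@[28:32]
[33] read 'b'  n8⇒n1 (via fail)
[34] read 'd'  n1⇒n0 (via fail)
[35] read 'b'  n0⇒n1
[36] read 'b'  n1⇒n2
[37] read 'a'  n2⇒n3  → match P0@[35:37]
[38] read 'c'  n3⇒n0 (via fail)
[39] read 'a'  n0⇒n4
[40] read 'a'  n4⇒n5
[41] read 'c'  n5⇒n6
[42] read 'b'  n6⇒n7
[43] read 'c'  n7⇒n8  → match P1@[39:43]
[44] read 'c'  n8⇒n0 (via fail)
[45] read 'a'  n0⇒n4
[46] read 'a'  n4⇒n5
[47] read 'c'  n5⇒n6
[48] read 'b'  n6⇒n7
[49] read 'c'  n7⇒n8  → match P1@[45:49]
[50] read 'b'  n8⇒n1 (via fail)

Matches: [[2,0],[10,0],[14,0],[20,1],[24,0],[27,0],[32,1],[37,0],[43,1],[49,1]]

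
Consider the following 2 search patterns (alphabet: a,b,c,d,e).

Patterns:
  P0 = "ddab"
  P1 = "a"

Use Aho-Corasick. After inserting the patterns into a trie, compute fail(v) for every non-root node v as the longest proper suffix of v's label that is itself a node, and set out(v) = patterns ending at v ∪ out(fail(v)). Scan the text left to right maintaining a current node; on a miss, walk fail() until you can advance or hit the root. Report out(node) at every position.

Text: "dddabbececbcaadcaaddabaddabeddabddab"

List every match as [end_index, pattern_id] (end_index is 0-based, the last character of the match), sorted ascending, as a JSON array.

Build automaton:
Trie nodes:
  0='ε' goto a→5 d→1
  1='d' goto d→2
  2='dd' goto a→3
  3='dda' goto b→4
  4='ddab' goto ·  ←P0
  5='a' goto ·  ←P1

BFS fail/out derivation:
  n1('d'): parent n0 fail=0; on 'd' 0 → fail=0;  out ∅∪∅=∅
  n5('a'): parent n0 fail=0; on 'a' 0 → fail=0;  out {1}∪∅={1}
  n2('dd'): parent n1 fail=0; on 'd' 0 → fail=1;  out ∅∪∅=∅
  n3('dda'): parent n2 fail=1; on 'a' 1→0 → fail=5;  out ∅∪{1}={1}
  n4('ddab'): parent n3 fail=5; on 'b' 5→0 → fail=0;  out {0}∪∅={0}

Scan:
i=0 'd': node 0→1
i=1 'd': node 1→2
i=2 'd': node 2→2 (fail-walked)
i=3 'a': node 2→3  → match P1@[3:3]
i=4 'b': node 3→4  → match P0@[1:4]
i=5 'b': node 4→0 (fail-walked)
i=6 'e': node 0→0
i=7 'c': node 0→0
i=8 'e': node 0→0
i=9 'c': node 0→0
i=10 'b': node 0→0
i=11 'c': node 0→0
i=12 'a': node 0→5  → match P1@[12:12]
i=13 'a': node 5→5 (fail-walked)  → match P1@[13:13]
i=14 'd': node 5→1 (fail-walked)
i=15 'c': node 1→0 (fail-walked)
i=16 'a': node 0→5  → match P1@[16:16]
i=17 'a': node 5→5 (fail-walked)  → match P1@[17:17]
i=18 'd': node 5→1 (fail-walked)
i=19 'd': node 1→2
i=20 'a': node 2→3  → match P1@[20:20]
i=21 'b': node 3→4  → match P0@[18:21]
i=22 'a': node 4→5 (fail-walked)  → match P1@[22:22]
i=23 'd': node 5→1 (fail-walked)
i=24 'd': node 1→2
i=25 'a': node 2→3  → match P1@[25:25]
i=26 'b': node 3→4  → match P0@[23:26]
i=27 'e': node 4→0 (fail-walked)
i=28 'd': node 0→1
i=29 'd': node 1→2
i=30 'a': node 2→3  → match P1@[30:30]
i=31 'b': node 3→4  → match P0@[28:31]
i=32 'd': node 4→1 (fail-walked)
i=33 'd': node 1→2
i=34 'a': node 2→3  → match P1@[34:34]
i=35 'b': node 3→4  → match P0@[32:35]

Matches: [[3,1],[4,0],[12,1],[13,1],[16,1],[17,1],[20,1],[21,0],[22,1],[25,1],[26,0],[30,1],[31,0],[34,1],[35,0]]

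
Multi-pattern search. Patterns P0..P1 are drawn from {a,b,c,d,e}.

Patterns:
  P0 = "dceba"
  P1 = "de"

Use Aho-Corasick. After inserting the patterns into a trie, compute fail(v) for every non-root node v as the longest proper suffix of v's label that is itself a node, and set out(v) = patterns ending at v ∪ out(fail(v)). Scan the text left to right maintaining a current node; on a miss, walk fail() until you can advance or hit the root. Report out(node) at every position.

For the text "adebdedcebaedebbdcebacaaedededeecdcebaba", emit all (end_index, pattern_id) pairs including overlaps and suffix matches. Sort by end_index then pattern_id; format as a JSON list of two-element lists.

Build automaton:
Trie (insert patterns):
  0='ε' goto d→1
  1='d' goto c→2 e→6
  2='dc' goto e→3
  3='dce' goto b→4
  4='dceb' goto a→5
  5='dceba' goto ·  ←P0
  6='de' goto ·  ←P1

BFS fail/out derivation:
  fail(1) 'd': from fail(0)=0 chase 'd': 0 ⇒ 0;  out=∅∪out(0)=∅
  fail(2) 'dc': from fail(1)=0 chase 'c': 0 ⇒ 0;  out=∅∪out(0)=∅
  fail(6) 'de': from fail(1)=0 chase 'e': 0 ⇒ 0;  out={1}∪out(0)={1}
  fail(3) 'dce': from fail(2)=0 chase 'e': 0 ⇒ 0;  out=∅∪out(0)=∅
  fail(4) 'dceb': from fail(3)=0 chase 'b': 0 ⇒ 0;  out=∅∪out(0)=∅
  fail(5) 'dceba': from fail(4)=0 chase 'a': 0 ⇒ 0;  out={0}∪out(0)={0}

Text stream:
[0] read 'a'  n0⇒n0
[1] read 'd'  n0⇒n1
[2] read 'e'  n1⇒n6  → match P1@[1:2]
[3] read 'b'  n6⇒n0 ·f
[4] read 'd'  n0⇒n1
[5] read 'e'  n1⇒n6  → match P1@[4:5]
[6] read 'd'  n6⇒n1 ·f
[7] read 'c'  n1⇒n2
[8] read 'e'  n2⇒n3
[9] read 'b'  n3⇒n4
[10] read 'a'  n4⇒n5  → match P0@[6:10]
[11] read 'e'  n5⇒n0 ·f
[12] read 'd'  n0⇒n1
[13] read 'e'  n1⇒n6  → match P1@[12:13]
[14] read 'b'  n6⇒n0 ·f
[15] read 'b'  n0⇒n0
[16] read 'd'  n0⇒n1
[17] read 'c'  n1⇒n2
[18] read 'e'  n2⇒n3
[19] read 'b'  n3⇒n4
[20] read 'a'  n4⇒n5  → match P0@[16:20]
[21] read 'c'  n5⇒n0 ·f
[22] read 'a'  n0⇒n0
[23] read 'a'  n0⇒n0
[24] read 'e'  n0⇒n0
[25] read 'd'  n0⇒n1
[26] read 'e'  n1⇒n6  → match P1@[25:26]
[27] read 'd'  n6⇒n1 ·f
[28] read 'e'  n1⇒n6  → match P1@[27:28]
[29] read 'd'  n6⇒n1 ·f
[30] read 'e'  n1⇒n6  → match P1@[29:30]
[31] read 'e'  n6⇒n0 ·f
[32] read 'c'  n0⇒n0
[33] read 'd'  n0⇒n1
[34] read 'c'  n1⇒n2
[35] read 'e'  n2⇒n3
[36] read 'b'  n3⇒n4
[37] read 'a'  n4⇒n5  → match P0@[33:37]
[38] read 'b'  n5⇒n0 ·f
[39] read 'a'  n0⇒n0

Matches: [[2,1],[5,1],[10,0],[13,1],[20,0],[26,1],[28,1],[30,1],[37,0]]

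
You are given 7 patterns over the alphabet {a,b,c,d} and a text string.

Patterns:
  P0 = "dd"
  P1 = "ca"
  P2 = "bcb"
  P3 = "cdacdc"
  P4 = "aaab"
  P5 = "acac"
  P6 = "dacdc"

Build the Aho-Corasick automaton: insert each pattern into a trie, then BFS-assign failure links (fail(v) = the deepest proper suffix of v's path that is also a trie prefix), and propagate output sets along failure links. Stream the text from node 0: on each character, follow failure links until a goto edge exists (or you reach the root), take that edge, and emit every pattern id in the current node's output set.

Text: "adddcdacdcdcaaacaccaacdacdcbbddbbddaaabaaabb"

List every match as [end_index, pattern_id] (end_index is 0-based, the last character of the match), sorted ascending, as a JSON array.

Construct AC machine:
Trie nodes:
  0='ε' goto a→13 b→5 c→3 d→1
  1='d' goto a→20 d→2
  2='dd' goto ·  ←P0
  3='c' goto a→4 d→8
  4='ca' goto ·  ←P1
  5='b' goto c→6
  6='bc' goto b→7
  7='bcb' goto ·  ←P2
  8='cd' goto a→9
  9='cda' goto c→10
  10='cdac' goto d→11
  11='cdacd' goto c→12
  12='cdacdc' goto ·  ←P3
  13='a' goto a→14 c→17
  14='aa' goto a→15
  15='aaa' goto b→16
  16='aaab' goto ·  ←P4
  17='ac' goto a→18
  18='aca' goto c→19
  19='acac' goto ·  ←P5
  20='da' goto c→21
  21='dac' goto d→22
  22='dacd' goto c→23
  23='dacdc' goto ·  ←P6

Failure links (BFS by depth):
  fail(1) 'd': from fail(0)=0 chase 'd': 0 ⇒ 0;  out=∅∪out(0)=∅
  fail(3) 'c': from fail(0)=0 chase 'c': 0 ⇒ 0;  out=∅∪out(0)=∅
  fail(5) 'b': from fail(0)=0 chase 'b': 0 ⇒ 0;  out=∅∪out(0)=∅
  fail(13) 'a': from fail(0)=0 chase 'a': 0 ⇒ 0;  out=∅∪out(0)=∅
  fail(2) 'dd': from fail(1)=0 chase 'd': 0 ⇒ 1;  out={0}∪out(1)={0}
  fail(4) 'ca': from fail(3)=0 chase 'a': 0 ⇒ 13;  out={1}∪out(13)={1}
  fail(6) 'bc': from fail(5)=0 chase 'c': 0 ⇒ 3;  out=∅∪out(3)=∅
  fail(8) 'cd': from fail(3)=0 chase 'd': 0 ⇒ 1;  out=∅∪out(1)=∅
  fail(14) 'aa': from fail(13)=0 chase 'a': 0 ⇒ 13;  out=∅∪out(13)=∅
  fail(17) 'ac': from fail(13)=0 chase 'c': 0 ⇒ 3;  out=∅∪out(3)=∅
  fail(20) 'da': from fail(1)=0 chase 'a': 0 ⇒ 13;  out=∅∪out(13)=∅
  fail(7) 'bcb': from fail(6)=3 chase 'b': 3→0 ⇒ 5;  out={2}∪out(5)={2}
  fail(9) 'cda': from fail(8)=1 chase 'a': 1 ⇒ 20;  out=∅∪out(20)=∅
  fail(15) 'aaa': from fail(14)=13 chase 'a': 13 ⇒ 14;  out=∅∪out(14)=∅
  fail(18) 'aca': from fail(17)=3 chase 'a': 3 ⇒ 4;  out=∅∪out(4)={1}
  fail(21) 'dac': from fail(20)=13 chase 'c': 13 ⇒ 17;  out=∅∪out(17)=∅
  fail(10) 'cdac': from fail(9)=20 chase 'c': 20 ⇒ 21;  out=∅∪out(21)=∅
  fail(16) 'aaab': from fail(15)=14 chase 'b': 14→13→0 ⇒ 5;  out={4}∪out(5)={4}
  fail(19) 'acac': from fail(18)=4 chase 'c': 4→13 ⇒ 17;  out={5}∪out(17)={5}
  fail(22) 'dacd': from fail(21)=17 chase 'd': 17→3 ⇒ 8;  out=∅∪out(8)=∅
  fail(11) 'cdacd': from fail(10)=21 chase 'd': 21 ⇒ 22;  out=∅∪out(22)=∅
  fail(23) 'dacdc': from fail(22)=8 chase 'c': 8→1→0 ⇒ 3;  out={6}∪out(3)={6}
  fail(12) 'cdacdc': from fail(11)=22 chase 'c': 22 ⇒ 23;  out={3}∪out(23)={3,6}

Scan:
i=0 'a': node 0→13
i=1 'd': node 13→1 ·f
i=2 'd': node 1→2  emit P0@[1:2]
i=3 'd': node 2→2 ·f  emit P0@[2:3]
i=4 'c': node 2→3 ·f
i=5 'd': node 3→8
i=6 'a': node 8→9
i=7 'c': node 9→10
i=8 'd': node 10→11
i=9 'c': node 11→12  emit P3@[4:9],P6@[5:9]
i=10 'd': node 12→8 ·f
i=11 'c': node 8→3 ·f
i=12 'a': node 3→4  emit P1@[11:12]
i=13 'a': node 4→14 ·f
i=14 'a': node 14→15
i=15 'c': node 15→17 ·f
i=16 'a': node 17→18  emit P1@[15:16]
i=17 'c': node 18→19  emit P5@[14:17]
i=18 'c': node 19→3 ·f
i=19 'a': node 3→4  emit P1@[18:19]
i=20 'a': node 4→14 ·f
i=21 'c': node 14→17 ·f
i=22 'd': node 17→8 ·f
i=23 'a': node 8→9
i=24 'c': node 9→10
i=25 'd': node 10→11
i=26 'c': node 11→12  emit P3@[21:26],P6@[22:26]
i=27 'b': node 12→5 ·f
i=28 'b': node 5→5 ·f
i=29 'd': node 5→1 ·f
i=30 'd': node 1→2  emit P0@[29:30]
i=31 'b': node 2→5 ·f
i=32 'b': node 5→5 ·f
i=33 'd': node 5→1 ·f
i=34 'd': node 1→2  emit P0@[33:34]
i=35 'a': node 2→20 ·f
i=36 'a': node 20→14 ·f
i=37 'a': node 14→15
i=38 'b': node 15→16  emit P4@[35:38]
i=39 'a': node 16→13 ·f
i=40 'a': node 13→14
i=41 'a': node 14→15
i=42 'b': node 15→16  emit P4@[39:42]
i=43 'b': node 16→5 ·f

Result: [[2,0],[3,0],[9,3],[9,6],[12,1],[16,1],[17,5],[19,1],[26,3],[26,6],[30,0],[34,0],[38,4],[42,4]]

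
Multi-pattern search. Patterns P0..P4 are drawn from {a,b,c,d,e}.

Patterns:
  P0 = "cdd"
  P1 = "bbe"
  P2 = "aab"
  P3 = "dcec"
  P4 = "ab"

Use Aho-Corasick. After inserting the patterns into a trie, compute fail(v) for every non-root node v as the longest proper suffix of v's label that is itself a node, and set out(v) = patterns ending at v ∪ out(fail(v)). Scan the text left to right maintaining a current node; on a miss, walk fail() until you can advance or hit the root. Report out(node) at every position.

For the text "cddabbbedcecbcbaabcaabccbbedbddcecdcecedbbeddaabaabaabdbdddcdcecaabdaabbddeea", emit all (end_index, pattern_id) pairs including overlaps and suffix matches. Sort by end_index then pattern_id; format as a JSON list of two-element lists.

Build:
Trie nodes:
  n0 'ε': a→7 b→4 c→1 d→10
  n1 'c': d→2
  n2 'cd': d→3
  n3 'cdd': ·  ←P0
  n4 'b': b→5
  n5 'bb': e→6
  n6 'bbe': ·  ←P1
  n7 'a': a→8 b→14
  n8 'aa': b→9
  n9 'aab': ·  ←P2
  n10 'd': c→11
  n11 'dc': e→12
  n12 'dce': c→13
  n13 'dcec': ·  ←P3
  n14 'ab': ·  ←P4

BFS fail/out derivation:
  fail(1) 'c': from fail(0)=0 chase 'c': 0 ⇒ 0;  out=∅∪out(0)=∅
  fail(4) 'b': from fail(0)=0 chase 'b': 0 ⇒ 0;  out=∅∪out(0)=∅
  fail(7) 'a': from fail(0)=0 chase 'a': 0 ⇒ 0;  out=∅∪out(0)=∅
  fail(10) 'd': from fail(0)=0 chase 'd': 0 ⇒ 0;  out=∅∪out(0)=∅
  fail(2) 'cd': from fail(1)=0 chase 'd': 0 ⇒ 10;  out=∅∪out(10)=∅
  fail(5) 'bb': from fail(4)=0 chase 'b': 0 ⇒ 4;  out=∅∪out(4)=∅
  fail(8) 'aa': from fail(7)=0 chase 'a': 0 ⇒ 7;  out=∅∪out(7)=∅
  fail(11) 'dc': from fail(10)=0 chase 'c': 0 ⇒ 1;  out=∅∪out(1)=∅
  fail(14) 'ab': from fail(7)=0 chase 'b': 0 ⇒ 4;  out={4}∪out(4)={4}
  fail(3) 'cdd': from fail(2)=10 chase 'd': 10→0 ⇒ 10;  out={0}∪out(10)={0}
  fail(6) 'bbe': from fail(5)=4 chase 'e': 4→0 ⇒ 0;  out={1}∪out(0)={1}
  fail(9) 'aab': from fail(8)=7 chase 'b': 7 ⇒ 14;  out={2}∪out(14)={2,4}
  fail(12) 'dce': from fail(11)=1 chase 'e': 1→0 ⇒ 0;  out=∅∪out(0)=∅
  fail(13) 'dcec': from fail(12)=0 chase 'c': 0 ⇒ 1;  out={3}∪out(1)={3}

Scan:
[0] read 'c'  n0⇒n1
[1] read 'd'  n1⇒n2
[2] read 'd'  n2⇒n3  emit P0@[0:2]
[3] read 'a'  n3⇒n7 ·f
[4] read 'b'  n7⇒n14  emit P4@[3:4]
[5] read 'b'  n14⇒n5 ·f
[6] read 'b'  n5⇒n5 ·f
[7] read 'e'  n5⇒n6  emit P1@[5:7]
[8] read 'd'  n6⇒n10 ·f
[9] read 'c'  n10⇒n11
[10] read 'e'  n11⇒n12
[11] read 'c'  n12⇒n13  emit P3@[8:11]
[12] read 'b'  n13⇒n4 ·f
[13] read 'c'  n4⇒n1 ·f
[14] read 'b'  n1⇒n4 ·f
[15] read 'a'  n4⇒n7 ·f
[16] read 'a'  n7⇒n8
[17] read 'b'  n8⇒n9  emit P2@[15:17],P4@[16:17]
[18] read 'c'  n9⇒n1 ·f
[19] read 'a'  n1⇒n7 ·f
[20] read 'a'  n7⇒n8
[21] read 'b'  n8⇒n9  emit P2@[19:21],P4@[20:21]
[22] read 'c'  n9⇒n1 ·f
[23] read 'c'  n1⇒n1 ·f
[24] read 'b'  n1⇒n4 ·f
[25] read 'b'  n4⇒n5
[26] read 'e'  n5⇒n6  emit P1@[24:26]
[27] read 'd'  n6⇒n10 ·f
[28] read 'b'  n10⇒n4 ·f
[29] read 'd'  n4⇒n10 ·f
[30] read 'd'  n10⇒n10 ·f
[31] read 'c'  n10⇒n11
[32] read 'e'  n11⇒n12
[33] read 'c'  n12⇒n13  emit P3@[30:33]
[34] read 'd'  n13⇒n2 ·f
[35] read 'c'  n2⇒n11 ·f
[36] read 'e'  n11⇒n12
[37] read 'c'  n12⇒n13  emit P3@[34:37]
[38] read 'e'  n13⇒n0 ·f
[39] read 'd'  n0⇒n10
[40] read 'b'  n10⇒n4 ·f
[41] read 'b'  n4⇒n5
[42] read 'e'  n5⇒n6  emit P1@[40:42]
[43] read 'd'  n6⇒n10 ·f
[44] read 'd'  n10⇒n10 ·f
[45] read 'a'  n10⇒n7 ·f
[46] read 'a'  n7⇒n8
[47] read 'b'  n8⇒n9  emit P2@[45:47],P4@[46:47]
[48] read 'a'  n9⇒n7 ·f
[49] read 'a'  n7⇒n8
[50] read 'b'  n8⇒n9  emit P2@[48:50],P4@[49:50]
[51] read 'a'  n9⇒n7 ·f
[52] read 'a'  n7⇒n8
[53] read 'b'  n8⇒n9  emit P2@[51:53],P4@[52:53]
[54] read 'd'  n9⇒n10 ·f
[55] read 'b'  n10⇒n4 ·f
[56] read 'd'  n4⇒n10 ·f
[57] read 'd'  n10⇒n10 ·f
[58] read 'd'  n10⇒n10 ·f
[59] read 'c'  n10⇒n11
[60] read 'd'  n11⇒n2 ·f
[61] read 'c'  n2⇒n11 ·f
[62] read 'e'  n11⇒n12
[63] read 'c'  n12⇒n13  emit P3@[60:63]
[64] read 'a'  n13⇒n7 ·f
[65] read 'a'  n7⇒n8
[66] read 'b'  n8⇒n9  emit P2@[64:66],P4@[65:66]
[67] read 'd'  n9⇒n10 ·f
[68] read 'a'  n10⇒n7 ·f
[69] read 'a'  n7⇒n8
[70] read 'b'  n8⇒n9  emit P2@[68:70],P4@[69:70]
[71] read 'b'  n9⇒n5 ·f
[72] read 'd'  n5⇒n10 ·f
[73] read 'd'  n10⇒n10 ·f
[74] read 'e'  n10⇒n0 ·f
[75] read 'e'  n0⇒n0
[76] read 'a'  n0⇒n7

Result: [[2,0],[4,4],[7,1],[11,3],[17,2],[17,4],[21,2],[21,4],[26,1],[33,3],[37,3],[42,1],[47,2],[47,4],[50,2],[50,4],[53,2],[53,4],[63,3],[66,2],[66,4],[70,2],[70,4]]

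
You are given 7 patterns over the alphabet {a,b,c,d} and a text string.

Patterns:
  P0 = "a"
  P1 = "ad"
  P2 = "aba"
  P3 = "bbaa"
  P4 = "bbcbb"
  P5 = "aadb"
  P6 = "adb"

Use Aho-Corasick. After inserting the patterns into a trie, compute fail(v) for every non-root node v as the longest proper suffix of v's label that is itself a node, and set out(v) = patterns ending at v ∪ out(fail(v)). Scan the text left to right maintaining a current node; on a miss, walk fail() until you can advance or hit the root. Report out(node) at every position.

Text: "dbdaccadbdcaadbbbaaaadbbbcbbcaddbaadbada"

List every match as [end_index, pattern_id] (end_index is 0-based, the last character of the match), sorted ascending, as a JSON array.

Build:
Trie (insert patterns):
  n0 'ε': a→1 b→5
  n1 'a': a→12 b→3 d→2  [P0 ends]
  n2 'ad': b→15  [P1 ends]
  n3 'ab': a→4
  n4 'aba': ·  [P2 ends]
  n5 'b': b→6
  n6 'bb': a→7 c→9
  n7 'bba': a→8
  n8 'bbaa': ·  [P3 ends]
  n9 'bbc': b→10
  n10 'bbcb': b→11
  n11 'bbcbb': ·  [P4 ends]
  n12 'aa': d→13
  n13 'aad': b→14
  n14 'aadb': ·  [P5 ends]
  n15 'adb': ·  [P6 ends]

BFS fail/out derivation:
  n1('a'): parent n0 fail=0; on 'a' 0 → fail=0;  out {0}∪∅={0}
  n5('b'): parent n0 fail=0; on 'b' 0 → fail=0;  out ∅∪∅=∅
  n2('ad'): parent n1 fail=0; on 'd' 0 → fail=0;  out {1}∪∅={1}
  n3('ab'): parent n1 fail=0; on 'b' 0 → fail=5;  out ∅∪∅=∅
  n6('bb'): parent n5 fail=0; on 'b' 0 → fail=5;  out ∅∪∅=∅
  n12('aa'): parent n1 fail=0; on 'a' 0 → fail=1;  out ∅∪{0}={0}
  n4('aba'): parent n3 fail=5; on 'a' 5→0 → fail=1;  out {2}∪{0}={0,2}
  n7('bba'): parent n6 fail=5; on 'a' 5→0 → fail=1;  out ∅∪{0}={0}
  n9('bbc'): parent n6 fail=5; on 'c' 5→0 → fail=0;  out ∅∪∅=∅
  n13('aad'): parent n12 fail=1; on 'd' 1 → fail=2;  out ∅∪{1}={1}
  n15('adb'): parent n2 fail=0; on 'b' 0 → fail=5;  out {6}∪∅={6}
  n8('bbaa'): parent n7 fail=1; on 'a' 1 → fail=12;  out {3}∪{0}={0,3}
  n10('bbcb'): parent n9 fail=0; on 'b' 0 → fail=5;  out ∅∪∅=∅
  n14('aadb'): parent n13 fail=2; on 'b' 2 → fail=15;  out {5}∪{6}={5,6}
  n11('bbcbb'): parent n10 fail=5; on 'b' 5 → fail=6;  out {4}∪∅={4}

Scan:
[0] read 'd'  n0⇒n0
[1] read 'b'  n0⇒n5
[2] read 'd'  n5⇒n0 (via fail)
[3] read 'a'  n0⇒n1  → match P0@[3:3]
[4] read 'c'  n1⇒n0 (via fail)
[5] read 'c'  n0⇒n0
[6] read 'a'  n0⇒n1  → match P0@[6:6]
[7] read 'd'  n1⇒n2  → match P1@[6:7]
[8] read 'b'  n2⇒n15  → match P6@[6:8]
[9] read 'd'  n15⇒n0 (via fail)
[10] read 'c'  n0⇒n0
[11] read 'a'  n0⇒n1  → match P0@[11:11]
[12] read 'a'  n1⇒n12  → match P0@[12:12]
[13] read 'd'  n12⇒n13  → match P1@[12:13]
[14] read 'b'  n13⇒n14  → match P5@[11:14],P6@[12:14]
[15] read 'b'  n14⇒n6 (via fail)
[16] read 'b'  n6⇒n6 (via fail)
[17] read 'a'  n6⇒n7  → match P0@[17:17]
[18] read 'a'  n7⇒n8  → match P0@[18:18],P3@[15:18]
[19] read 'a'  n8⇒n12 (via fail)  → match P0@[19:19]
[20] read 'a'  n12⇒n12 (via fail)  → match P0@[20:20]
[21] read 'd'  n12⇒n13  → match P1@[20:21]
[22] read 'b'  n13⇒n14  → match P5@[19:22],P6@[20:22]
[23] read 'b'  n14⇒n6 (via fail)
[24] read 'b'  n6⇒n6 (via fail)
[25] read 'c'  n6⇒n9
[26] read 'b'  n9⇒n10
[27] read 'b'  n10⇒n11  → match P4@[23:27]
[28] read 'c'  n11⇒n9 (via fail)
[29] read 'a'  n9⇒n1 (via fail)  → match P0@[29:29]
[30] read 'd'  n1⇒n2  → match P1@[29:30]
[31] read 'd'  n2⇒n0 (via fail)
[32] read 'b'  n0⇒n5
[33] read 'a'  n5⇒n1 (via fail)  → match P0@[33:33]
[34] read 'a'  n1⇒n12  → match P0@[34:34]
[35] read 'd'  n12⇒n13  → match P1@[34:35]
[36] read 'b'  n13⇒n14  → match P5@[33:36],P6@[34:36]
[37] read 'a'  n14⇒n1 (via fail)  → match P0@[37:37]
[38] read 'd'  n1⇒n2  → match P1@[37:38]
[39] read 'a'  n2⇒n1 (via fail)  → match P0@[39:39]

Matches: [[3,0],[6,0],[7,1],[8,6],[11,0],[12,0],[13,1],[14,5],[14,6],[17,0],[18,0],[18,3],[19,0],[20,0],[21,1],[22,5],[22,6],[27,4],[29,0],[30,1],[33,0],[34,0],[35,1],[36,5],[36,6],[37,0],[38,1],[39,0]]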